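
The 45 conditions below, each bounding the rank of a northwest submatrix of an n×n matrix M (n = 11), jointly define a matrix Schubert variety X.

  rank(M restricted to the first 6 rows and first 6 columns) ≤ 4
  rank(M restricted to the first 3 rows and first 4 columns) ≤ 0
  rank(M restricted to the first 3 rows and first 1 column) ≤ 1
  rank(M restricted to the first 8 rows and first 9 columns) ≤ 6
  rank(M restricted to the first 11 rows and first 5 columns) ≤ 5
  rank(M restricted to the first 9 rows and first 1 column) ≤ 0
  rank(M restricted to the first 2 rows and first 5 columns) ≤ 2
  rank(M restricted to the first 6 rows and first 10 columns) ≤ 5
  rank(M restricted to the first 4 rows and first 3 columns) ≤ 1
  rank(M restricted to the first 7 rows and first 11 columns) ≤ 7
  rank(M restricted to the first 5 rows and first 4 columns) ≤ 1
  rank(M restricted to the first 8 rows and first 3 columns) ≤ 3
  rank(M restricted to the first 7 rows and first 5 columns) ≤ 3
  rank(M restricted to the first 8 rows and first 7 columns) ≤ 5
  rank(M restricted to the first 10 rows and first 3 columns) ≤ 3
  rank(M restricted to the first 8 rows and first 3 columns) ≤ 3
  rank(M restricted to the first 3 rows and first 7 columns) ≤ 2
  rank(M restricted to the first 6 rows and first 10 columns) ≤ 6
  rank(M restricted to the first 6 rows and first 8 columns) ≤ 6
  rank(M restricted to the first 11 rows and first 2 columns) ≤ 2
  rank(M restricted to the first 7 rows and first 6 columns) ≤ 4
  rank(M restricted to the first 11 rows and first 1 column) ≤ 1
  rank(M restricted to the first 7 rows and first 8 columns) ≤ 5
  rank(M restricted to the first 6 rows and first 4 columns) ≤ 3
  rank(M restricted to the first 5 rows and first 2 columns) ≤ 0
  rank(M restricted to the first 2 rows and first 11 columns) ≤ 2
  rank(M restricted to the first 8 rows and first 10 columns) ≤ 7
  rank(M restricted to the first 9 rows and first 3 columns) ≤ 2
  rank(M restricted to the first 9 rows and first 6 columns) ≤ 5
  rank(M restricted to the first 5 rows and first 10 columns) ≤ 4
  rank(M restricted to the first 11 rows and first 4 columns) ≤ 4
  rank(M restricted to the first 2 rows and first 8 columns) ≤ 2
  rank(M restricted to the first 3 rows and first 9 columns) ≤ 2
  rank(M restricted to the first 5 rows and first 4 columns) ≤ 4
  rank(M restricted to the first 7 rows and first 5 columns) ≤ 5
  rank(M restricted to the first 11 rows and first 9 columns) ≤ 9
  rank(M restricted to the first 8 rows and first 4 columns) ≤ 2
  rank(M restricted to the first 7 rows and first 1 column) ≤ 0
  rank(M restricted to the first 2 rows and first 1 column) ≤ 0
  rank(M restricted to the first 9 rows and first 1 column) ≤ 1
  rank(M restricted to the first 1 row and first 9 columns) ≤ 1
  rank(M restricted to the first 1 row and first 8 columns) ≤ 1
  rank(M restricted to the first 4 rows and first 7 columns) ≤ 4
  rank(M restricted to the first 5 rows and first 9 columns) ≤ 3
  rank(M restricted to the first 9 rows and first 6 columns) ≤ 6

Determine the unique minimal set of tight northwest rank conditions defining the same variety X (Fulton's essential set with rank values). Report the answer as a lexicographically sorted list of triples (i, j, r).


Reconstructing r_w from the 45 given conditions:

  i=1: 0, 0, 0, 0, 1, 1, 1, 1, 1, 1, 1
  i=2: 0, 0, 0, 0, 1, 2, 2, 2, 2, 2, 2
  i=3: 0, 0, 0, 0, 1, 2, 2, 2, 2, 3, 3
  i=4: 0, 0, 1, 1, 2, 3, 3, 3, 3, 4, 4
  i=5: 0, 0, 1, 1, 2, 3, 3, 3, 3, 4, 5
  i=6: 0, 1, 2, 2, 3, 4, 4, 4, 4, 5, 6
  i=7: 0, 1, 2, 2, 3, 4, 5, 5, 5, 6, 7
  i=8: 0, 1, 2, 2, 3, 4, 5, 6, 6, 7, 8
  i=9: 0, 1, 2, 3, 4, 5, 6, 7, 7, 8, 9
  i=10: 1, 2, 3, 4, 5, 6, 7, 8, 8, 9, 10
  i=11: 1, 2, 3, 4, 5, 6, 7, 8, 9, 10, 11

second differences of R give the permutation w = (5, 6, 10, 3, 11, 2, 7, 8, 4, 1, 9).

|D(w)|=29, |Ess(w)|=7:

[(3, 4, 0), (3, 9, 2), (5, 2, 0), (5, 4, 1), (5, 9, 3), (8, 4, 2), (9, 1, 0)]


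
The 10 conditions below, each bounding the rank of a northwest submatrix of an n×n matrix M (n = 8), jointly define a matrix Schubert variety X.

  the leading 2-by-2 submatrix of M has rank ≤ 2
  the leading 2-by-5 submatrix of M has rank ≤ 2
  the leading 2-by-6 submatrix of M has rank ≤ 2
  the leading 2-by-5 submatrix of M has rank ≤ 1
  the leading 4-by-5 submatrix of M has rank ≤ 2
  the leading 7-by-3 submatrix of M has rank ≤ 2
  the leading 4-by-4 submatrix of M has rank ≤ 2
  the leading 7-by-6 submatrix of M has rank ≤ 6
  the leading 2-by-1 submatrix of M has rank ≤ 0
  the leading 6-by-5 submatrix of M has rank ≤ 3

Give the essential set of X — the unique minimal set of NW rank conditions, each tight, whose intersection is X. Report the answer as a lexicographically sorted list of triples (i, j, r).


The tightest implied rank at each (i,j), from the 10 conditions:

  0  1  1  1  1  1  1  1
  0  1  1  1  1  2  2  2
  1  2  2  2  2  3  3  3
  1  2  2  2  2  3  4  4
  1  2  2  3  3  4  5  5
  1  2  2  3  3  4  5  6
  1  2  2  3  4  5  6  7
  1  2  3  4  5  6  7  8

so w = (2, 6, 1, 7, 4, 8, 5, 3).

Fulton essential set (5 of the 12 Rothe cells):

[(2, 1, 0), (2, 5, 1), (4, 5, 2), (6, 5, 3), (7, 3, 2)]


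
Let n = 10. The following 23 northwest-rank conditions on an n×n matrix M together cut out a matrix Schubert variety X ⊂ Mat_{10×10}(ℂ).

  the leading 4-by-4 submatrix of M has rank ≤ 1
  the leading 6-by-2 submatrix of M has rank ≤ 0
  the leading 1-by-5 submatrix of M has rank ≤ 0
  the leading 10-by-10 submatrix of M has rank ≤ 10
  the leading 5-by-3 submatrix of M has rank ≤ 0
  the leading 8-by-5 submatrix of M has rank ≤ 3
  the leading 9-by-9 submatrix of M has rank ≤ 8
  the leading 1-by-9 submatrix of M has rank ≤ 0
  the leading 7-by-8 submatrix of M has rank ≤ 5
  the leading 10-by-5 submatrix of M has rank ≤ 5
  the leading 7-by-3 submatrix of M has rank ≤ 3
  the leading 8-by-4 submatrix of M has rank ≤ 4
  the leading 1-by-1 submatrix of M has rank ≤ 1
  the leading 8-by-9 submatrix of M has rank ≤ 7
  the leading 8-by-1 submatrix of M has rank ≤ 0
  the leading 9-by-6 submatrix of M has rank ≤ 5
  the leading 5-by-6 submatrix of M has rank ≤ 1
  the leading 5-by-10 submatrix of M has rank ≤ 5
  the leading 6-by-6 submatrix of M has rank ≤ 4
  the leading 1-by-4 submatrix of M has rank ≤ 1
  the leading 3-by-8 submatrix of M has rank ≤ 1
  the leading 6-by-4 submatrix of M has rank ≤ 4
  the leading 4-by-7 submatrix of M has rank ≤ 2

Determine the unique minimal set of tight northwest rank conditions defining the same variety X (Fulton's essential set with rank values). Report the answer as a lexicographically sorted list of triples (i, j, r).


Recovering R(i,j) via the rank-extension bound from the 23 conditions:

  row 1: 0  0  0  0  0  0  0  0  0  1
  row 2: 0  0  0  1  1  1  1  1  1  2
  row 3: 0  0  0  1  1  1  1  1  2  3
  row 4: 0  0  0  1  1  1  2  2  3  4
  row 5: 0  0  0  1  1  1  2  3  4  5
  row 6: 0  0  1  2  2  2  3  4  5  6
  row 7: 0  1  2  3  3  3  4  5  6  7
  row 8: 0  1  2  3  3  4  5  6  7  8
  row 9: 1  2  3  4  4  5  6  7  8  9
  row 10: 1  2  3  4  5  6  7  8  9  10

giving w = (10, 4, 9, 7, 8, 3, 2, 6, 1, 5) via Δ²R.

Fulton essential set (7 of the 34 Rothe cells):

[(1, 9, 0), (3, 8, 1), (5, 3, 0), (5, 6, 1), (6, 2, 0), (8, 1, 0), (8, 5, 3)]


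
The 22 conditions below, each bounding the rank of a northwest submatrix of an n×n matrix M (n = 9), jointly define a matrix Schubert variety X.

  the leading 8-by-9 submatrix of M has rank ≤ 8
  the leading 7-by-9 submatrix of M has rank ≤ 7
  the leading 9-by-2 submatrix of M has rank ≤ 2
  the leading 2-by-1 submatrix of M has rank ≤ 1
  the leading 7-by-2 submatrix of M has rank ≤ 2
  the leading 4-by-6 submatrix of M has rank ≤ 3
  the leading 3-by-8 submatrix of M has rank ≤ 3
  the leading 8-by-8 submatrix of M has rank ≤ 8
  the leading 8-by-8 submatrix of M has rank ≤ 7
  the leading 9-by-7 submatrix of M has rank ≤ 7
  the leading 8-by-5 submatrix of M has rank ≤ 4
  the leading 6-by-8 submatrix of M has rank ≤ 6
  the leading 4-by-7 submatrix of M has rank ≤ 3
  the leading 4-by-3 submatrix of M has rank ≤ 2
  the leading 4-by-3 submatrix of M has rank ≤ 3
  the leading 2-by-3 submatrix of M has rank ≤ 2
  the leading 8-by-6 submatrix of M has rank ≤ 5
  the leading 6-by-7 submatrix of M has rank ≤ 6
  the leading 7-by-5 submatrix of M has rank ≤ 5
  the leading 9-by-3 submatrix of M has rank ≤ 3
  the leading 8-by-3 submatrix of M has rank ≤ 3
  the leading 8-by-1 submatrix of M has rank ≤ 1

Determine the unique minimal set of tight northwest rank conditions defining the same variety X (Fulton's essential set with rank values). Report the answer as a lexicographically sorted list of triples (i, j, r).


Rank table r_w(9×9) implied by the 22 constraints:

  R[1]: 1 | 1 | 1 | 1 | 1 | 1 | 1 | 1 | 1
  R[2]: 1 | 2 | 2 | 2 | 2 | 2 | 2 | 2 | 2
  R[3]: 1 | 2 | 2 | 3 | 3 | 3 | 3 | 3 | 3
  R[4]: 1 | 2 | 2 | 3 | 3 | 3 | 3 | 4 | 4
  R[5]: 1 | 2 | 3 | 4 | 4 | 4 | 4 | 5 | 5
  R[6]: 1 | 2 | 3 | 4 | 4 | 5 | 5 | 6 | 6
  R[7]: 1 | 2 | 3 | 4 | 4 | 5 | 6 | 7 | 7
  R[8]: 1 | 2 | 3 | 4 | 4 | 5 | 6 | 7 | 8
  R[9]: 1 | 2 | 3 | 4 | 5 | 6 | 7 | 8 | 9

giving w = (1, 2, 4, 8, 3, 6, 7, 9, 5) via Δ²R.

ℓ(w)=8; the 3 essential cells (i,j,r):

[(4, 3, 2), (4, 7, 3), (8, 5, 4)]


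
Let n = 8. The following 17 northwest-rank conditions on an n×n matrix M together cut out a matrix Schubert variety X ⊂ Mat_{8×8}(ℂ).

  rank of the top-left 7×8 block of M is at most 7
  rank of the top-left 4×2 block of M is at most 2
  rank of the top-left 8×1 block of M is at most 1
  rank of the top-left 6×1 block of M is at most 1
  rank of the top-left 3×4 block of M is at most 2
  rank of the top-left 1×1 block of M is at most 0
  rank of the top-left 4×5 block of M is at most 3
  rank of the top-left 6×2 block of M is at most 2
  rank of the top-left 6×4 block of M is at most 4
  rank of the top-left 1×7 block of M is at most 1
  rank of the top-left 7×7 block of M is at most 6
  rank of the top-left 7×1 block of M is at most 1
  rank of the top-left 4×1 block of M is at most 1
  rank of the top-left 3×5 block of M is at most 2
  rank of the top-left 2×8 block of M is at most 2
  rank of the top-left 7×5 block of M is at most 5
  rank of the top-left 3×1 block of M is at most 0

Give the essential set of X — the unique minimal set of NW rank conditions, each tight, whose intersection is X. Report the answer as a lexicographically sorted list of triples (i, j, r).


Computing R[i][j] = min implied NW-rank bound (n=8, 17 conditions):

  R[1]: 0, 1, 1, 1, 1, 1, 1, 1
  R[2]: 0, 1, 2, 2, 2, 2, 2, 2
  R[3]: 0, 1, 2, 2, 2, 3, 3, 3
  R[4]: 1, 2, 3, 3, 3, 4, 4, 4
  R[5]: 1, 2, 3, 4, 4, 5, 5, 5
  R[6]: 1, 2, 3, 4, 5, 6, 6, 6
  R[7]: 1, 2, 3, 4, 5, 6, 6, 7
  R[8]: 1, 2, 3, 4, 5, 6, 7, 8

the unique w with this rank table is (2, 3, 6, 1, 4, 5, 8, 7).

3 SE-corners of the 6-cell Rothe diagram give Ess(w):

[(3, 1, 0), (3, 5, 2), (7, 7, 6)]


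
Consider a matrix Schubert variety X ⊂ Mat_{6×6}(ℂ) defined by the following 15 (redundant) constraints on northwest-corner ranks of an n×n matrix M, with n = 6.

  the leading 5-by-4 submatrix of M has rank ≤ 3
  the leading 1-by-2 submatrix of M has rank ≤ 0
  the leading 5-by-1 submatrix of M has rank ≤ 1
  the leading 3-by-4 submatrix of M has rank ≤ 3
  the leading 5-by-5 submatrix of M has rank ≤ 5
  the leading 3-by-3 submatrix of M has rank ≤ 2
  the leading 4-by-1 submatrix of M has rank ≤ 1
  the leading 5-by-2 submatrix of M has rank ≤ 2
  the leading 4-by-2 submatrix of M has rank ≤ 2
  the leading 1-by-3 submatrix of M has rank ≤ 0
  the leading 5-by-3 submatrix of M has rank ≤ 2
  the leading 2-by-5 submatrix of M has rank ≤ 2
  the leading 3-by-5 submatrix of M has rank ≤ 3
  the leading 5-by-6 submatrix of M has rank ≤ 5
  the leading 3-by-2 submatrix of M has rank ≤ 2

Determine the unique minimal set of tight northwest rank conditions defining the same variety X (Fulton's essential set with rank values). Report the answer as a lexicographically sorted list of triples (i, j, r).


Propagating the 15 rank bounds to every northwest block:

  row 1: 0, 0, 0, 1, 1, 1
  row 2: 1, 1, 1, 2, 2, 2
  row 3: 1, 2, 2, 3, 3, 3
  row 4: 1, 2, 2, 3, 4, 4
  row 5: 1, 2, 2, 3, 4, 5
  row 6: 1, 2, 3, 4, 5, 6

reading off 1-entries of Δ²R: w = (4, 1, 2, 5, 6, 3).

2 SE-corners of the 5-cell Rothe diagram give Ess(w):

[(1, 3, 0), (5, 3, 2)]


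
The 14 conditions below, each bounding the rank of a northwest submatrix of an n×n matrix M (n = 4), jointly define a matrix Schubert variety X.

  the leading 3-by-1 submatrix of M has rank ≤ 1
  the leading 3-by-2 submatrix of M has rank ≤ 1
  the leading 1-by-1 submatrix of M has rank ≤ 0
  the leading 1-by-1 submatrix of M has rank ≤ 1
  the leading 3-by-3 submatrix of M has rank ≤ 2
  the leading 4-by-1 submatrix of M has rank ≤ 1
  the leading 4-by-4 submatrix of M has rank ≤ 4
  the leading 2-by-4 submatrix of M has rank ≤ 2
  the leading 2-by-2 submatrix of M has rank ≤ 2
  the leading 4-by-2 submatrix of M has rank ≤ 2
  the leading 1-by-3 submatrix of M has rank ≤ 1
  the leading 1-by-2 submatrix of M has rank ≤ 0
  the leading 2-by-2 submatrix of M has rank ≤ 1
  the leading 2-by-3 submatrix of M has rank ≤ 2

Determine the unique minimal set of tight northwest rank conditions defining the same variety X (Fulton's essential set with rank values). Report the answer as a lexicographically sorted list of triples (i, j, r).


Recovering R(i,j) via the rank-extension bound from the 14 conditions:

  0, 0, 1, 1
  1, 1, 2, 2
  1, 1, 2, 3
  1, 2, 3, 4

the unique w with this rank table is (3, 1, 4, 2).

|D(w)|=3, |Ess(w)|=2:

[(1, 2, 0), (3, 2, 1)]


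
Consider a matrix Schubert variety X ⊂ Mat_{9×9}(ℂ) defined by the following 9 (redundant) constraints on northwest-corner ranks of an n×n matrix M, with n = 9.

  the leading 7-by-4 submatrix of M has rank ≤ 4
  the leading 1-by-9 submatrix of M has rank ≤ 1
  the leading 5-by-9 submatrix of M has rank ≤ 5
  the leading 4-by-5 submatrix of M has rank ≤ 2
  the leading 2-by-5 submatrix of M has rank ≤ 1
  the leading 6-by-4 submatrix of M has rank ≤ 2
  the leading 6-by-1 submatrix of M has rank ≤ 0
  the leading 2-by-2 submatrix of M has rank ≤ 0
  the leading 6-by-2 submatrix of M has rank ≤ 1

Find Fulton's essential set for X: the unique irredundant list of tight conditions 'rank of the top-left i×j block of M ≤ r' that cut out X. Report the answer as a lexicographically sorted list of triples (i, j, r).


The tightest implied rank at each (i,j), from the 9 conditions:

  row 1: 0 0 1 1 1 1 1 1 1
  row 2: 0 0 1 1 1 2 2 2 2
  row 3: 0 1 2 2 2 3 3 3 3
  row 4: 0 1 2 2 2 3 4 4 4
  row 5: 0 1 2 2 3 4 5 5 5
  row 6: 0 1 2 2 3 4 5 6 6
  row 7: 1 2 3 3 4 5 6 7 7
  row 8: 1 2 3 4 5 6 7 8 8
  row 9: 1 2 3 4 5 6 7 8 9

the unique w with this rank table is (3, 6, 2, 7, 5, 8, 1, 4, 9).

D(w) has 14 cells with 5 SE-corners; essential set:

[(2, 2, 0), (2, 5, 1), (4, 5, 2), (6, 1, 0), (6, 4, 2)]


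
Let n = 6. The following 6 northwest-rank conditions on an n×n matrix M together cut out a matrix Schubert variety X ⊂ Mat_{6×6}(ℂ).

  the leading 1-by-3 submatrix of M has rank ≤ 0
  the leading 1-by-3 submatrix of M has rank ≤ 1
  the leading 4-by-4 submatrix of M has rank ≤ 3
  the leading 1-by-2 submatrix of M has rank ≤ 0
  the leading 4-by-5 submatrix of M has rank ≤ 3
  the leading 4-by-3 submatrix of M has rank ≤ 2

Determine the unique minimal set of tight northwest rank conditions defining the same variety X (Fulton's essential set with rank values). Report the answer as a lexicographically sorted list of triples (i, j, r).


Reconstructing r_w from the 6 given conditions:

  row 1: 0, 0, 0, 1, 1, 1
  row 2: 1, 1, 1, 2, 2, 2
  row 3: 1, 2, 2, 3, 3, 3
  row 4: 1, 2, 2, 3, 3, 4
  row 5: 1, 2, 3, 4, 4, 5
  row 6: 1, 2, 3, 4, 5, 6

second differences of R give the permutation w = (4, 1, 2, 6, 3, 5).

3 SE-corners of the 5-cell Rothe diagram give Ess(w):

[(1, 3, 0), (4, 3, 2), (4, 5, 3)]


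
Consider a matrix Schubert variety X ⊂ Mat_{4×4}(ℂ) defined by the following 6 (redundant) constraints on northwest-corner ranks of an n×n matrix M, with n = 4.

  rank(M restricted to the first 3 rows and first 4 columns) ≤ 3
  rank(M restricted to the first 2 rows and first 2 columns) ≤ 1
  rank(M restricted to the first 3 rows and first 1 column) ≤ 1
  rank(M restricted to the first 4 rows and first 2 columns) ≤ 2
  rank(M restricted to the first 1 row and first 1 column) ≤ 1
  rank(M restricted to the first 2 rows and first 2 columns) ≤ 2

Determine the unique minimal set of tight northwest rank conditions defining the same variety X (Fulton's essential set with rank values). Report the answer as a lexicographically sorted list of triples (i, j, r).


Reconstructing r_w from the 6 given conditions:

  1 | 1 | 1 | 1
  1 | 1 | 2 | 2
  1 | 2 | 3 | 3
  1 | 2 | 3 | 4

second differences of R give the permutation w = (1, 3, 2, 4).

ℓ(w)=1; the 1 essential cell (i,j,r):

[(2, 2, 1)]


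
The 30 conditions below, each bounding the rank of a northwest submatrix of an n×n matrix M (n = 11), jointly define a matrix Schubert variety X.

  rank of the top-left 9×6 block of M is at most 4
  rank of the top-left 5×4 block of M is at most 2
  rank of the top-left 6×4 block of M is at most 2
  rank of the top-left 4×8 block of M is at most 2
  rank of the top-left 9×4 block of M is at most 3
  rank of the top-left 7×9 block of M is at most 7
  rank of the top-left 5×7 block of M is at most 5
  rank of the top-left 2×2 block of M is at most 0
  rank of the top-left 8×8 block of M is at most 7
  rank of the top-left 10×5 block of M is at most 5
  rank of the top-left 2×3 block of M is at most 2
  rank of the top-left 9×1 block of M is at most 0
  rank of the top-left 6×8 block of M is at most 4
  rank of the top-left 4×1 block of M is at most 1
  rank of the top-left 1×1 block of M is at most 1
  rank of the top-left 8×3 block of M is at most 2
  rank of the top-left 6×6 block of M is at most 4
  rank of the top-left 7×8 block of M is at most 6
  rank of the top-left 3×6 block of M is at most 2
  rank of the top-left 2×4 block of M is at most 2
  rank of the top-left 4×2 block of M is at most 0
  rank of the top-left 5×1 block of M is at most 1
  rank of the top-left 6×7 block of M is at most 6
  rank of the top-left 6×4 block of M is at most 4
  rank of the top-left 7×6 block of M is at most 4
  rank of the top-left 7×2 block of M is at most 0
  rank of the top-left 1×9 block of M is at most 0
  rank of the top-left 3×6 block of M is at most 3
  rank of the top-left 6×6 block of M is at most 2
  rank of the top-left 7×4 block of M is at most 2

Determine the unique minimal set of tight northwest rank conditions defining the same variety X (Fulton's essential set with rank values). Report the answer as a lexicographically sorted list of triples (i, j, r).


Reconstructing r_w from the 30 given conditions:

  i=1: 0 0 0 0 0 0 0 0 0 1 1
  i=2: 0 0 1 1 1 1 1 1 1 2 2
  i=3: 0 0 1 2 2 2 2 2 2 3 3
  i=4: 0 0 1 2 2 2 2 2 3 4 4
  i=5: 0 0 1 2 2 2 3 3 4 5 5
  i=6: 0 0 1 2 2 2 3 4 5 6 6
  i=7: 0 0 1 2 3 3 4 5 6 7 7
  i=8: 0 1 2 3 4 4 5 6 7 8 8
  i=9: 0 1 2 3 4 4 5 6 7 8 9
  i=10: 1 2 3 4 5 5 6 7 8 9 10
  i=11: 1 2 3 4 5 6 7 8 9 10 11

reading off 1-entries of Δ²R: w = (10, 3, 4, 9, 7, 8, 5, 2, 11, 1, 6).

6 SE-corners of the 32-cell Rothe diagram give Ess(w):

[(1, 9, 0), (4, 8, 2), (6, 6, 2), (7, 2, 0), (9, 1, 0), (9, 6, 4)]


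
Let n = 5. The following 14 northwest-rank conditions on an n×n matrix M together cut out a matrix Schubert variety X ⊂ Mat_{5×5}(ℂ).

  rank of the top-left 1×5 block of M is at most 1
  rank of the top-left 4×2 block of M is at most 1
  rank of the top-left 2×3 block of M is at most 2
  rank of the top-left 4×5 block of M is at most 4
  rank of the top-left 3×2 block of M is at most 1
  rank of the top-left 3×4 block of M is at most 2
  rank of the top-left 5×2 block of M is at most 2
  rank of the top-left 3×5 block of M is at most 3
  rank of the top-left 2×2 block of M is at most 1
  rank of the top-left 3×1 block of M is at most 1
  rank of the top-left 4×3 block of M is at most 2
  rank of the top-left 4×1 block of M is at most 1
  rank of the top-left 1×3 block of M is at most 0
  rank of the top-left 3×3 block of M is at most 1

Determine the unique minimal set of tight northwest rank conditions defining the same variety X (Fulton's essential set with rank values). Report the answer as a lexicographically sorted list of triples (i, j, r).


Propagating the 14 rank bounds to every northwest block:

  i=1: 0  0  0  1  1
  i=2: 1  1  1  2  2
  i=3: 1  1  1  2  3
  i=4: 1  1  2  3  4
  i=5: 1  2  3  4  5

reading off 1-entries of Δ²R: w = (4, 1, 5, 3, 2).

ℓ(w)=6; the 3 essential cells (i,j,r):

[(1, 3, 0), (3, 3, 1), (4, 2, 1)]


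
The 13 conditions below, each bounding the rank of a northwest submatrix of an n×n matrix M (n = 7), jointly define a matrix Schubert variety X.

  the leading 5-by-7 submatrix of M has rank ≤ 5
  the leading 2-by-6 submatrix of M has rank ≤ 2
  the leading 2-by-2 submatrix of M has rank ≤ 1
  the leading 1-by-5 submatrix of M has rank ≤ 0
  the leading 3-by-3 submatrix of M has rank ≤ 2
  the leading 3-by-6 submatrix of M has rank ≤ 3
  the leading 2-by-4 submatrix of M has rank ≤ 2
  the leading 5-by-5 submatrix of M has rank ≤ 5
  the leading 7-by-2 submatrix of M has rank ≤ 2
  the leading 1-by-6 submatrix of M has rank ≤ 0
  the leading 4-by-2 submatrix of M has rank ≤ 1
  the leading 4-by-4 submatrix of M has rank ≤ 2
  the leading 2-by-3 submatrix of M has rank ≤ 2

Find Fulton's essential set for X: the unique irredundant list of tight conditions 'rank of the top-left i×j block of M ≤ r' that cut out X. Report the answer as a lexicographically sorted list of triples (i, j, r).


The tightest implied rank at each (i,j), from the 13 conditions:

  R[1]: 0  0  0  0  0  0  1
  R[2]: 1  1  1  1  1  1  2
  R[3]: 1  1  2  2  2  2  3
  R[4]: 1  1  2  2  3  3  4
  R[5]: 1  2  3  3  4  4  5
  R[6]: 1  2  3  4  5  5  6
  R[7]: 1  2  3  4  5  6  7

the unique w with this rank table is (7, 1, 3, 5, 2, 4, 6).

Rothe diagram D(w) (9 cells), 3 SE-corners (essential conditions):

[(1, 6, 0), (4, 2, 1), (4, 4, 2)]


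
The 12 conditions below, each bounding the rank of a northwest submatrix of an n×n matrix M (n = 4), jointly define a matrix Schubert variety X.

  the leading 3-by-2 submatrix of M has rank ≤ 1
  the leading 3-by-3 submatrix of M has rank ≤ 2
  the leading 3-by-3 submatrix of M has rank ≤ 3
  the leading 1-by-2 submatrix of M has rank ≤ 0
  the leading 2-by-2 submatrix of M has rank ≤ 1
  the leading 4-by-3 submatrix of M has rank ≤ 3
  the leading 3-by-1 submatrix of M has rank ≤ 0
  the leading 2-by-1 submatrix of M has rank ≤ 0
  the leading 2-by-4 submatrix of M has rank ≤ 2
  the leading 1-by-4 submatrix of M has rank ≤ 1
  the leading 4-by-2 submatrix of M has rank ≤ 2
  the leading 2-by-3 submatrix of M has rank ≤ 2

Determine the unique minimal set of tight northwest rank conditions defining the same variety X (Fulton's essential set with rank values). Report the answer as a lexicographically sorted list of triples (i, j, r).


Reconstructing r_w from the 12 given conditions:

  R[1]: 0, 0, 1, 1
  R[2]: 0, 1, 2, 2
  R[3]: 0, 1, 2, 3
  R[4]: 1, 2, 3, 4

the unique w with this rank table is (3, 2, 4, 1).

Rothe diagram D(w) (4 cells), 2 SE-corners (essential conditions):

[(1, 2, 0), (3, 1, 0)]


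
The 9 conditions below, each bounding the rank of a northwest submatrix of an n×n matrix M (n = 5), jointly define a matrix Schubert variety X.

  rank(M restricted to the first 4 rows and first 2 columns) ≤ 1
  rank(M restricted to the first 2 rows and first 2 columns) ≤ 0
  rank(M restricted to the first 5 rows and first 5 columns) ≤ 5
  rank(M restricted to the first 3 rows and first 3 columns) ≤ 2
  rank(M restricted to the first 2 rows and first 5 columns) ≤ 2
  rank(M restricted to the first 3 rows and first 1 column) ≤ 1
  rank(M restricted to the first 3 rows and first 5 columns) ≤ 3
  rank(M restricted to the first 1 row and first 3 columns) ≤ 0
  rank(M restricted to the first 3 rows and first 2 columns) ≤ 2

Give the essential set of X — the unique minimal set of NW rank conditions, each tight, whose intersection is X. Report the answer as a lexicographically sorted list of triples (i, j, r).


Rank table r_w(5×5) implied by the 9 constraints:

  row 1: 0 0 0 1 1
  row 2: 0 0 1 2 2
  row 3: 1 1 2 3 3
  row 4: 1 1 2 3 4
  row 5: 1 2 3 4 5

hence w(1..5) = (4, 3, 1, 5, 2).

ℓ(w)=6; the 3 essential cells (i,j,r):

[(1, 3, 0), (2, 2, 0), (4, 2, 1)]


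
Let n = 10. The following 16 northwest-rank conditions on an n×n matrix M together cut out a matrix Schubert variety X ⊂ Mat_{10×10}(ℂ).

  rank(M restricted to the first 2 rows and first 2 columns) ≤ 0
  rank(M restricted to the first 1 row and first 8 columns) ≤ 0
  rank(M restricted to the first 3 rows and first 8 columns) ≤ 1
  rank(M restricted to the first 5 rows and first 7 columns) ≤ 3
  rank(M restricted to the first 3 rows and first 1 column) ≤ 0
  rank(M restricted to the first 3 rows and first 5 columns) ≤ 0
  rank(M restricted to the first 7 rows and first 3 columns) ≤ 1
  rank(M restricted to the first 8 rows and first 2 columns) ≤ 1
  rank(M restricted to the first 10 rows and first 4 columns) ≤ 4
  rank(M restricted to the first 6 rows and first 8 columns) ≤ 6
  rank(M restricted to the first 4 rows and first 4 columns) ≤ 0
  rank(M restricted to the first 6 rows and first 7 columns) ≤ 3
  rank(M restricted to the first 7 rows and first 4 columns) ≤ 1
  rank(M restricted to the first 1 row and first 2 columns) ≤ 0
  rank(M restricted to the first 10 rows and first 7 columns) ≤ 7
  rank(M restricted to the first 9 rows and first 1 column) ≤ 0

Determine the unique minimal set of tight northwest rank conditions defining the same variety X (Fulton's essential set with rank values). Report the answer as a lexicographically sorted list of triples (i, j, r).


Propagating the 16 rank bounds to every northwest block:

  R[1]: 0 0 0 0 0 0 0 0 1 1
  R[2]: 0 0 0 0 0 1 1 1 2 2
  R[3]: 0 0 0 0 0 1 1 1 2 3
  R[4]: 0 0 0 0 1 2 2 2 3 4
  R[5]: 0 1 1 1 2 3 3 3 4 5
  R[6]: 0 1 1 1 2 3 3 4 5 6
  R[7]: 0 1 1 1 2 3 4 5 6 7
  R[8]: 0 1 2 2 3 4 5 6 7 8
  R[9]: 0 1 2 3 4 5 6 7 8 9
  R[10]: 1 2 3 4 5 6 7 8 9 10

hence w(1..10) = (9, 6, 10, 5, 2, 8, 7, 3, 4, 1).

Rothe diagram D(w) (34 cells), 7 SE-corners (essential conditions):

[(1, 8, 0), (3, 5, 0), (3, 8, 1), (4, 4, 0), (6, 7, 3), (7, 4, 1), (9, 1, 0)]


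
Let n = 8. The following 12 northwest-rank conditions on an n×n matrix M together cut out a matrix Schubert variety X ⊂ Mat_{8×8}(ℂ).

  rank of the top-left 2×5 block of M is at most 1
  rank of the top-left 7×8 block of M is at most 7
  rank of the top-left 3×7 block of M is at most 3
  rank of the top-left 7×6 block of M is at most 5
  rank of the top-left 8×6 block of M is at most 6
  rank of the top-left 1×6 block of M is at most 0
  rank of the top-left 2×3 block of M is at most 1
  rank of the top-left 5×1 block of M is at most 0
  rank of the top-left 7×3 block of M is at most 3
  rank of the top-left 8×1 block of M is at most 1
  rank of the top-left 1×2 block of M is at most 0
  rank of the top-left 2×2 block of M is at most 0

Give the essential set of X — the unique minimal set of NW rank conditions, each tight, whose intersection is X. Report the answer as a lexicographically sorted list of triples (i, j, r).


Propagating the 12 rank bounds to every northwest block:

  row 1: 0 | 0 | 0 | 0 | 0 | 0 | 1 | 1
  row 2: 0 | 0 | 1 | 1 | 1 | 1 | 2 | 2
  row 3: 0 | 1 | 2 | 2 | 2 | 2 | 3 | 3
  row 4: 0 | 1 | 2 | 3 | 3 | 3 | 4 | 4
  row 5: 0 | 1 | 2 | 3 | 4 | 4 | 5 | 5
  row 6: 1 | 2 | 3 | 4 | 5 | 5 | 6 | 6
  row 7: 1 | 2 | 3 | 4 | 5 | 5 | 6 | 7
  row 8: 1 | 2 | 3 | 4 | 5 | 6 | 7 | 8

second differences of R give the permutation w = (7, 3, 2, 4, 5, 1, 8, 6).

Rothe diagram D(w) (12 cells), 4 SE-corners (essential conditions):

[(1, 6, 0), (2, 2, 0), (5, 1, 0), (7, 6, 5)]


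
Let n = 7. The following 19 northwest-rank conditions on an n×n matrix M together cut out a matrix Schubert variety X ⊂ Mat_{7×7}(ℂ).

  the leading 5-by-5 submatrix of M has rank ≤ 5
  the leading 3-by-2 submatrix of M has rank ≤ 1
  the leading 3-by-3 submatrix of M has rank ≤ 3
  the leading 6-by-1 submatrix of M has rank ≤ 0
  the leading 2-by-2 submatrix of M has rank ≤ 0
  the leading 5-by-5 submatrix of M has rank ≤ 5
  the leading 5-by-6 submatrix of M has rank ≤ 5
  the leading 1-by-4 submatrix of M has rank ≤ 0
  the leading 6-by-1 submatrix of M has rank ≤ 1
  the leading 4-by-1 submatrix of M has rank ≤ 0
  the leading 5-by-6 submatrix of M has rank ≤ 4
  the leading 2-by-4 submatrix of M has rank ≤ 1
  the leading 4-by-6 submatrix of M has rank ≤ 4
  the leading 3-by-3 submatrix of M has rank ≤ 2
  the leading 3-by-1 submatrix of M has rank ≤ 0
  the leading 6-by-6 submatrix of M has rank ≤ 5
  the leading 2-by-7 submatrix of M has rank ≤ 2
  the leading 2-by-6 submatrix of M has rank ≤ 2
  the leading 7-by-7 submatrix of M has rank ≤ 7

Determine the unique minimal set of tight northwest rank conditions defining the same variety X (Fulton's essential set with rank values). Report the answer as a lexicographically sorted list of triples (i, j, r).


The tightest implied rank at each (i,j), from the 19 conditions:

  i=1: 0 | 0 | 0 | 0 | 1 | 1 | 1
  i=2: 0 | 0 | 1 | 1 | 2 | 2 | 2
  i=3: 0 | 1 | 2 | 2 | 3 | 3 | 3
  i=4: 0 | 1 | 2 | 3 | 4 | 4 | 4
  i=5: 0 | 1 | 2 | 3 | 4 | 4 | 5
  i=6: 0 | 1 | 2 | 3 | 4 | 5 | 6
  i=7: 1 | 2 | 3 | 4 | 5 | 6 | 7

so w = (5, 3, 2, 4, 7, 6, 1).

Fulton essential set (4 of the 11 Rothe cells):

[(1, 4, 0), (2, 2, 0), (5, 6, 4), (6, 1, 0)]


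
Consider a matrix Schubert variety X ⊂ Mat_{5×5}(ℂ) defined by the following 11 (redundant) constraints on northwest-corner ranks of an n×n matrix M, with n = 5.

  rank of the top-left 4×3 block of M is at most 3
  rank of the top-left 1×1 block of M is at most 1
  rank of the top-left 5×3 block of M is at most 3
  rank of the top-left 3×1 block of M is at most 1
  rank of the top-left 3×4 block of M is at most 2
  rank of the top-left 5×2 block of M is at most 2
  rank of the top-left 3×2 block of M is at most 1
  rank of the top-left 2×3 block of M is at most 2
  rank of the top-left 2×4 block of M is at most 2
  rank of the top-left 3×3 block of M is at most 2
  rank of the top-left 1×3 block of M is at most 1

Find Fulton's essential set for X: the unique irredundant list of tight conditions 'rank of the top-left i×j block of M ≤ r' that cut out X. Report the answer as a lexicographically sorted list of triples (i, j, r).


Propagating the 11 rank bounds to every northwest block:

  1  1  1  1  1
  1  1  2  2  2
  1  1  2  2  3
  1  2  3  3  4
  1  2  3  4  5

second differences of R give the permutation w = (1, 3, 5, 2, 4).

Fulton essential set (2 of the 3 Rothe cells):

[(3, 2, 1), (3, 4, 2)]


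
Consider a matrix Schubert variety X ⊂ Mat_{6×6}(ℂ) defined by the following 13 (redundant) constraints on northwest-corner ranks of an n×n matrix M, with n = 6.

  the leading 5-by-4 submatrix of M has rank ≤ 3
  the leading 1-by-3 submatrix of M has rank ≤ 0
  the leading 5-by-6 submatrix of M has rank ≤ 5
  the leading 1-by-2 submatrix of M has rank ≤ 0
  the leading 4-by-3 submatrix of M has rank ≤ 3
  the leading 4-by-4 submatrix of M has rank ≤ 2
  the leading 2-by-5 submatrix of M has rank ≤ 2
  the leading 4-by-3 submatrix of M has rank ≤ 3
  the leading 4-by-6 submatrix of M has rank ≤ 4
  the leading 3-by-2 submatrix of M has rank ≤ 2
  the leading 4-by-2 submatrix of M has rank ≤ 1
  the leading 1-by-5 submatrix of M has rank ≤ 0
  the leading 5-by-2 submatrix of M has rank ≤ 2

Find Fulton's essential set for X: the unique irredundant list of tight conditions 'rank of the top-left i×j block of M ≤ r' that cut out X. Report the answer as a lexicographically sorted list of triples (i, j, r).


Computing R[i][j] = min implied NW-rank bound (n=6, 13 conditions):

  row 1: 0 0 0 0 0 1
  row 2: 1 1 1 1 1 2
  row 3: 1 1 2 2 2 3
  row 4: 1 1 2 2 3 4
  row 5: 1 2 3 3 4 5
  row 6: 1 2 3 4 5 6

hence w(1..6) = (6, 1, 3, 5, 2, 4).

|D(w)|=8, |Ess(w)|=3:

[(1, 5, 0), (4, 2, 1), (4, 4, 2)]


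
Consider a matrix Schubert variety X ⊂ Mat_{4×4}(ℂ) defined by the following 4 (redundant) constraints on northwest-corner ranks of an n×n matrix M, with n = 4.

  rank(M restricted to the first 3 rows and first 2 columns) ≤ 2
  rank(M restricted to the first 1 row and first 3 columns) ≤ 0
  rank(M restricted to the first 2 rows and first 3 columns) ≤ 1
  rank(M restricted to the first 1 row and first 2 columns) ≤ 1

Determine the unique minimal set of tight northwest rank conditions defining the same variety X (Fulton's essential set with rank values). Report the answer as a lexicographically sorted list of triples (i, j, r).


The tightest implied rank at each (i,j), from the 4 conditions:

  row 1: 0 0 0 1
  row 2: 1 1 1 2
  row 3: 1 2 2 3
  row 4: 1 2 3 4

hence w(1..4) = (4, 1, 2, 3).

D(w) has 3 cells with 1 SE-corner; essential set:

[(1, 3, 0)]


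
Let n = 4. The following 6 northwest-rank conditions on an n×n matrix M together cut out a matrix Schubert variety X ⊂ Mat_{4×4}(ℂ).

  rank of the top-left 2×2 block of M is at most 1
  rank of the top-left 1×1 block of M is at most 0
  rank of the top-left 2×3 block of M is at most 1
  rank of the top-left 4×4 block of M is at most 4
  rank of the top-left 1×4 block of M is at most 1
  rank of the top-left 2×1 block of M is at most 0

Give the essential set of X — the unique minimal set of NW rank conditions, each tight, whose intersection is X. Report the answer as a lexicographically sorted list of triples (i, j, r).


Rank table r_w(4×4) implied by the 6 constraints:

  row 1: 0  1  1  1
  row 2: 0  1  1  2
  row 3: 1  2  2  3
  row 4: 1  2  3  4

so w = (2, 4, 1, 3).

ℓ(w)=3; the 2 essential cells (i,j,r):

[(2, 1, 0), (2, 3, 1)]


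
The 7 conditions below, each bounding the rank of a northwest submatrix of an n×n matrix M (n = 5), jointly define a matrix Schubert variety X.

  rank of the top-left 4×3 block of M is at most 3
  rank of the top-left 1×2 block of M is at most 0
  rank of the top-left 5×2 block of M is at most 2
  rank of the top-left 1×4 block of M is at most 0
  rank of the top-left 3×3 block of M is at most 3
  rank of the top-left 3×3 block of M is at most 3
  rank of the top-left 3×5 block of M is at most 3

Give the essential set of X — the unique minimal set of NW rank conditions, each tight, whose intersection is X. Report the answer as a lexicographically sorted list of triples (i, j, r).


Computing R[i][j] = min implied NW-rank bound (n=5, 7 conditions):

  R[1]: 0, 0, 0, 0, 1
  R[2]: 1, 1, 1, 1, 2
  R[3]: 1, 2, 2, 2, 3
  R[4]: 1, 2, 3, 3, 4
  R[5]: 1, 2, 3, 4, 5

hence w(1..5) = (5, 1, 2, 3, 4).

|D(w)|=4, |Ess(w)|=1:

[(1, 4, 0)]


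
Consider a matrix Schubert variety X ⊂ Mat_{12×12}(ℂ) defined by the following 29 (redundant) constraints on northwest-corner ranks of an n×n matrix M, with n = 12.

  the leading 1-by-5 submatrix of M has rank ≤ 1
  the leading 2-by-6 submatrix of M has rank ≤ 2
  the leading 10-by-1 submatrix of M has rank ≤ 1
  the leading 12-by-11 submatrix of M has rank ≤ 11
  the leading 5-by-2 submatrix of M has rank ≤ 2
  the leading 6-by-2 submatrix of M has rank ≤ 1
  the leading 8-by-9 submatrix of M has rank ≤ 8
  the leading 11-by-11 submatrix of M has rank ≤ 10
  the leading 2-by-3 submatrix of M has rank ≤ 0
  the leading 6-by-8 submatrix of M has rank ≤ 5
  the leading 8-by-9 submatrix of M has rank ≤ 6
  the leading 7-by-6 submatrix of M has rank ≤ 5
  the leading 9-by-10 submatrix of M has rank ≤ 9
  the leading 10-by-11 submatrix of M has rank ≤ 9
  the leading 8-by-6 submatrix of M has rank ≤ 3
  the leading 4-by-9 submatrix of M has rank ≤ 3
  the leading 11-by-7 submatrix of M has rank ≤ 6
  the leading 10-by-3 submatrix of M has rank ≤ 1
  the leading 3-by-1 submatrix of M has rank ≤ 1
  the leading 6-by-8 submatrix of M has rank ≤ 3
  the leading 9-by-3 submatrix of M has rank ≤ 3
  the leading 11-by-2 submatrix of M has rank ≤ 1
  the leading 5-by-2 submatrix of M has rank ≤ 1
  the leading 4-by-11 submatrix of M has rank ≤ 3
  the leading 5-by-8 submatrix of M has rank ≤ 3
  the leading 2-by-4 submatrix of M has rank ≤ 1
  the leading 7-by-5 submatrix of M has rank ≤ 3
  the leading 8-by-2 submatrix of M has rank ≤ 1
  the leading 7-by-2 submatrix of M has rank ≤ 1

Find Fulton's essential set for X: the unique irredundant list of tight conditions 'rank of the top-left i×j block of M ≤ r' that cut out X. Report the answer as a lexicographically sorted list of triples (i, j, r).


Recovering R(i,j) via the rank-extension bound from the 29 conditions:

  i=1: 0, 0, 0, 1, 1, 1, 1, 1, 1, 1, 1, 1
  i=2: 0, 0, 0, 1, 2, 2, 2, 2, 2, 2, 2, 2
  i=3: 1, 1, 1, 2, 3, 3, 3, 3, 3, 3, 3, 3
  i=4: 1, 1, 1, 2, 3, 3, 3, 3, 3, 3, 3, 4
  i=5: 1, 1, 1, 2, 3, 3, 3, 3, 4, 4, 4, 5
  i=6: 1, 1, 1, 2, 3, 3, 3, 3, 4, 5, 5, 6
  i=7: 1, 1, 1, 2, 3, 3, 4, 4, 5, 6, 6, 7
  i=8: 1, 1, 1, 2, 3, 3, 4, 5, 6, 7, 7, 8
  i=9: 1, 1, 1, 2, 3, 4, 5, 6, 7, 8, 8, 9
  i=10: 1, 1, 1, 2, 3, 4, 5, 6, 7, 8, 9, 10
  i=11: 1, 1, 2, 3, 4, 5, 6, 7, 8, 9, 10, 11
  i=12: 1, 2, 3, 4, 5, 6, 7, 8, 9, 10, 11, 12

reading off 1-entries of Δ²R: w = (4, 5, 1, 12, 9, 10, 7, 8, 6, 11, 3, 2).

D(w) has 35 cells with 6 SE-corners; essential set:

[(2, 3, 0), (4, 11, 3), (6, 8, 3), (8, 6, 3), (10, 3, 1), (11, 2, 1)]


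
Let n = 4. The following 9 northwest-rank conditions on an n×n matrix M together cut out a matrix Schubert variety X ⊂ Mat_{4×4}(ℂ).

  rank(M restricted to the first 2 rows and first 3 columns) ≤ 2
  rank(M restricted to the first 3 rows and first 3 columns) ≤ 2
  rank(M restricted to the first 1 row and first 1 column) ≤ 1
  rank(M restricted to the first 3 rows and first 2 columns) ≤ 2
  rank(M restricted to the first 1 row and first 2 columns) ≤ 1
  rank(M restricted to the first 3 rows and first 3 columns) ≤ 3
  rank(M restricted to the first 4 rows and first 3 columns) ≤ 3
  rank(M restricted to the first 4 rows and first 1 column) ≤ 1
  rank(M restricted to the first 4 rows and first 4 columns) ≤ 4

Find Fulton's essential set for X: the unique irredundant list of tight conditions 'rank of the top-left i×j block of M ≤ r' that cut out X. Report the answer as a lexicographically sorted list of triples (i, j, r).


Rank table r_w(4×4) implied by the 9 constraints:

  row 1: 1 | 1 | 1 | 1
  row 2: 1 | 2 | 2 | 2
  row 3: 1 | 2 | 2 | 3
  row 4: 1 | 2 | 3 | 4

hence w(1..4) = (1, 2, 4, 3).

|D(w)|=1, |Ess(w)|=1:

[(3, 3, 2)]


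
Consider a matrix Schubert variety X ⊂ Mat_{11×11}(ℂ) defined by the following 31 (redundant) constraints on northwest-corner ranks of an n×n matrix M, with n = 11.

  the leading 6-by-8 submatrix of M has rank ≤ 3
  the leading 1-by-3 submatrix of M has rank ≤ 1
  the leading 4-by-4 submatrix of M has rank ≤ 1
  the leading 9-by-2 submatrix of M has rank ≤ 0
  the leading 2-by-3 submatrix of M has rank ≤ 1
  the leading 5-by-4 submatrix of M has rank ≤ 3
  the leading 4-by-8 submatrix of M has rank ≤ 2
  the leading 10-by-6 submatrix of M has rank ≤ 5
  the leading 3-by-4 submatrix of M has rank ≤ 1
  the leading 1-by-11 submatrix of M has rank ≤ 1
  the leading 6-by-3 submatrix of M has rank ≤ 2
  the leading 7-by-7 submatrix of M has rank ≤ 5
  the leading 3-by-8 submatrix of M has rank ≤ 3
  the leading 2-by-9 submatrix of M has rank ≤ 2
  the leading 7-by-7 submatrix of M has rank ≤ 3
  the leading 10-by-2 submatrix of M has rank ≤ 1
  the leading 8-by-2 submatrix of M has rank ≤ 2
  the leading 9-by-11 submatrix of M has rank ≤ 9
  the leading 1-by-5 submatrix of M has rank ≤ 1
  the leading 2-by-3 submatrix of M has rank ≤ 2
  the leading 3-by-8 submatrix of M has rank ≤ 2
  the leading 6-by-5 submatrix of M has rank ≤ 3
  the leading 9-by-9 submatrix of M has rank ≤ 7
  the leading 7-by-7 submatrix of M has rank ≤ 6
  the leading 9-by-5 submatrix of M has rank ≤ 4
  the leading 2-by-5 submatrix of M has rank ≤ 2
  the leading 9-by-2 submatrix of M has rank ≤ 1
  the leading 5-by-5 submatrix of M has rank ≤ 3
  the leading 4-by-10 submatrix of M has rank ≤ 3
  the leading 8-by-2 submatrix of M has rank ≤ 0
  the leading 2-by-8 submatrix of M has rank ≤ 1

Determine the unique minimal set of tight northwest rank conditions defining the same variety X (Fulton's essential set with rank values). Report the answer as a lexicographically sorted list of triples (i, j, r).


Computing R[i][j] = min implied NW-rank bound (n=11, 31 conditions):

  i=1: 0  0  1  1  1  1  1  1  1  1  1
  i=2: 0  0  1  1  1  1  1  1  2  2  2
  i=3: 0  0  1  1  2  2  2  2  3  3  3
  i=4: 0  0  1  1  2  2  2  2  3  3  4
  i=5: 0  0  1  2  3  3  3  3  4  4  5
  i=6: 0  0  1  2  3  3  3  3  4  5  6
  i=7: 0  0  1  2  3  3  3  4  5  6  7
  i=8: 0  0  1  2  3  4  4  5  6  7  8
  i=9: 0  0  1  2  3  4  5  6  7  8  9
  i=10: 1  1  2  3  4  5  6  7  8  9  10
  i=11: 1  2  3  4  5  6  7  8  9  10  11

second differences of R give the permutation w = (3, 9, 5, 11, 4, 10, 8, 6, 7, 1, 2).

7 SE-corners of the 34-cell Rothe diagram give Ess(w):

[(2, 8, 1), (4, 4, 1), (4, 8, 2), (4, 10, 3), (6, 8, 3), (7, 7, 3), (9, 2, 0)]
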